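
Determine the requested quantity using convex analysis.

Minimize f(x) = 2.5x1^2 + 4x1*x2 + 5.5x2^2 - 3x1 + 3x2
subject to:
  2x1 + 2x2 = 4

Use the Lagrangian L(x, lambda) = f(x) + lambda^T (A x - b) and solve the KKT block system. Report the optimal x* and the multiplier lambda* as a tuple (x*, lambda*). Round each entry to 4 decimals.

Form the Lagrangian:
  L(x, lambda) = (1/2) x^T Q x + c^T x + lambda^T (A x - b)
Stationarity (grad_x L = 0): Q x + c + A^T lambda = 0.
Primal feasibility: A x = b.

This gives the KKT block system:
  [ Q   A^T ] [ x     ]   [-c ]
  [ A    0  ] [ lambda ] = [ b ]

Solving the linear system:
  x*      = (2.5, -0.5)
  lambda* = (-3.75)
  f(x*)   = 3

x* = (2.5, -0.5), lambda* = (-3.75)


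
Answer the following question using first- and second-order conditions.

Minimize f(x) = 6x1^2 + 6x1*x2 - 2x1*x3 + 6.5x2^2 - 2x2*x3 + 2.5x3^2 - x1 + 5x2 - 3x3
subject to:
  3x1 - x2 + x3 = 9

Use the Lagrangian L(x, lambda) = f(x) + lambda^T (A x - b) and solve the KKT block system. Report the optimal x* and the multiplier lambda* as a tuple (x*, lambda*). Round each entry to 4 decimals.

Form the Lagrangian:
  L(x, lambda) = (1/2) x^T Q x + c^T x + lambda^T (A x - b)
Stationarity (grad_x L = 0): Q x + c + A^T lambda = 0.
Primal feasibility: A x = b.

This gives the KKT block system:
  [ Q   A^T ] [ x     ]   [-c ]
  [ A    0  ] [ lambda ] = [ b ]

Solving the linear system:
  x*      = (2.0032, -1.356, 1.6344)
  lambda* = (-3.8778)
  f(x*)   = 10.6068

x* = (2.0032, -1.356, 1.6344), lambda* = (-3.8778)


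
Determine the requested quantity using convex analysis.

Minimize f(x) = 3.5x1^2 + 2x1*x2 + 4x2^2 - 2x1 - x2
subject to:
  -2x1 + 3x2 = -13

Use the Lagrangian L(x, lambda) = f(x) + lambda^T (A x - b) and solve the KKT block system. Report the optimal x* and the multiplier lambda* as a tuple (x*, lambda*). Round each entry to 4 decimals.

Form the Lagrangian:
  L(x, lambda) = (1/2) x^T Q x + c^T x + lambda^T (A x - b)
Stationarity (grad_x L = 0): Q x + c + A^T lambda = 0.
Primal feasibility: A x = b.

This gives the KKT block system:
  [ Q   A^T ] [ x     ]   [-c ]
  [ A    0  ] [ lambda ] = [ b ]

Solving the linear system:
  x*      = (2.605, -2.5966)
  lambda* = (5.521)
  f(x*)   = 34.5798

x* = (2.605, -2.5966), lambda* = (5.521)


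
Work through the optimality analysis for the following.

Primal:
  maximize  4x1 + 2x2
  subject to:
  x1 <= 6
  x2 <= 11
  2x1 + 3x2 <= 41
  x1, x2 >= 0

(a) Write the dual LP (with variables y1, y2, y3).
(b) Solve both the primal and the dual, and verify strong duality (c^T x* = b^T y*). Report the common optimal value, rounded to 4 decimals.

The standard primal-dual pair for 'max c^T x s.t. A x <= b, x >= 0' is:
  Dual:  min b^T y  s.t.  A^T y >= c,  y >= 0.

So the dual LP is:
  minimize  6y1 + 11y2 + 41y3
  subject to:
    y1 + 2y3 >= 4
    y2 + 3y3 >= 2
    y1, y2, y3 >= 0

Solving the primal: x* = (6, 9.6667).
  primal value c^T x* = 43.3333.
Solving the dual: y* = (2.6667, 0, 0.6667).
  dual value b^T y* = 43.3333.
Strong duality: c^T x* = b^T y*. Confirmed.

43.3333


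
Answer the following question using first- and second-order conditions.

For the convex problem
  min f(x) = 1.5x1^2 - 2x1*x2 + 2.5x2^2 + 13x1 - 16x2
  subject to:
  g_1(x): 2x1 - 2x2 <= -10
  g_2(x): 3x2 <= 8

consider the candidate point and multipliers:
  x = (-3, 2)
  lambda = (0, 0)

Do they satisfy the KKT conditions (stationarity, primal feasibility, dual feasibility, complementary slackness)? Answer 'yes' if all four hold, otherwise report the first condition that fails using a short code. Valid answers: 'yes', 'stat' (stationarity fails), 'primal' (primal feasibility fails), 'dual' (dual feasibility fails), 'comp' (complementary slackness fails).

Gradient of f: grad f(x) = Q x + c = (0, 0)
Constraint values g_i(x) = a_i^T x - b_i:
  g_1((-3, 2)) = 0
  g_2((-3, 2)) = -2
Stationarity residual: grad f(x) + sum_i lambda_i a_i = (0, 0)
  -> stationarity OK
Primal feasibility (all g_i <= 0): OK
Dual feasibility (all lambda_i >= 0): OK
Complementary slackness (lambda_i * g_i(x) = 0 for all i): OK

Verdict: yes, KKT holds.

yes


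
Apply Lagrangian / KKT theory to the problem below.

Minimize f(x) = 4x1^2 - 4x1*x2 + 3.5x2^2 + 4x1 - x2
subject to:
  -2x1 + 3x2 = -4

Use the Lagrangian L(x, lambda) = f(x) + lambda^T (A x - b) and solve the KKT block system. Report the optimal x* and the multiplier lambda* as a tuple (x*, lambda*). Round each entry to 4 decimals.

Form the Lagrangian:
  L(x, lambda) = (1/2) x^T Q x + c^T x + lambda^T (A x - b)
Stationarity (grad_x L = 0): Q x + c + A^T lambda = 0.
Primal feasibility: A x = b.

This gives the KKT block system:
  [ Q   A^T ] [ x     ]   [-c ]
  [ A    0  ] [ lambda ] = [ b ]

Solving the linear system:
  x*      = (-0.4231, -1.6154)
  lambda* = (3.5385)
  f(x*)   = 7.0385

x* = (-0.4231, -1.6154), lambda* = (3.5385)


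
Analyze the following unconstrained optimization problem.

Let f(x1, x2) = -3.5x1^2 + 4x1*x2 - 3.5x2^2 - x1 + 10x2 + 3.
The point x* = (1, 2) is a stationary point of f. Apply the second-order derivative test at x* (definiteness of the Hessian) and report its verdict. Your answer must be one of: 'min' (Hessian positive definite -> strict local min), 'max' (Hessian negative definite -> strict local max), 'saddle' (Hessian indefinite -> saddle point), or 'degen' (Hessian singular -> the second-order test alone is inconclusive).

Compute the Hessian H = grad^2 f:
  H = [[-7, 4], [4, -7]]
Verify stationarity: grad f(x*) = H x* + g = (0, 0).
Eigenvalues of H: -11, -3.
Both eigenvalues < 0, so H is negative definite -> x* is a strict local max.

max


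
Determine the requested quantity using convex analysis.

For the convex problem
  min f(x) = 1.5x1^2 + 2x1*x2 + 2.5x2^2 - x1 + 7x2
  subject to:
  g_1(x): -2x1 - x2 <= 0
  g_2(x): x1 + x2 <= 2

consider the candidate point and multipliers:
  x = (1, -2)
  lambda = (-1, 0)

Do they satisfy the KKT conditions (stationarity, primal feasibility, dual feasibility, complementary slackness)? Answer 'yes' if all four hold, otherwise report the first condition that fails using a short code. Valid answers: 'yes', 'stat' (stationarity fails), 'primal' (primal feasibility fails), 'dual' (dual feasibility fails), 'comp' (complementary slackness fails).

Gradient of f: grad f(x) = Q x + c = (-2, -1)
Constraint values g_i(x) = a_i^T x - b_i:
  g_1((1, -2)) = 0
  g_2((1, -2)) = -3
Stationarity residual: grad f(x) + sum_i lambda_i a_i = (0, 0)
  -> stationarity OK
Primal feasibility (all g_i <= 0): OK
Dual feasibility (all lambda_i >= 0): FAILS
Complementary slackness (lambda_i * g_i(x) = 0 for all i): OK

Verdict: the first failing condition is dual_feasibility -> dual.

dual


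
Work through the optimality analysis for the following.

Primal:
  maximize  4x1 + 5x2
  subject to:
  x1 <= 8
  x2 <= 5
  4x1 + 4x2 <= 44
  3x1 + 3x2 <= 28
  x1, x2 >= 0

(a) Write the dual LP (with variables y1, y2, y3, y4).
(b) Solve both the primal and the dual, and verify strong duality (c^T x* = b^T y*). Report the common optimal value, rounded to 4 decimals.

The standard primal-dual pair for 'max c^T x s.t. A x <= b, x >= 0' is:
  Dual:  min b^T y  s.t.  A^T y >= c,  y >= 0.

So the dual LP is:
  minimize  8y1 + 5y2 + 44y3 + 28y4
  subject to:
    y1 + 4y3 + 3y4 >= 4
    y2 + 4y3 + 3y4 >= 5
    y1, y2, y3, y4 >= 0

Solving the primal: x* = (4.3333, 5).
  primal value c^T x* = 42.3333.
Solving the dual: y* = (0, 1, 0, 1.3333).
  dual value b^T y* = 42.3333.
Strong duality: c^T x* = b^T y*. Confirmed.

42.3333


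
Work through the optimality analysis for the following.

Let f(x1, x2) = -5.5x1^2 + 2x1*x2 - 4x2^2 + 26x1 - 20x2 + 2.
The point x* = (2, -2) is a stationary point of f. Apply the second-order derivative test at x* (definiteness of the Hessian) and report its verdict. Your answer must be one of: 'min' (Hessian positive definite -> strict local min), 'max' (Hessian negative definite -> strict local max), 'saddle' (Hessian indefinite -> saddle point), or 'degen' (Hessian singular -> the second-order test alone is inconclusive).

Compute the Hessian H = grad^2 f:
  H = [[-11, 2], [2, -8]]
Verify stationarity: grad f(x*) = H x* + g = (0, 0).
Eigenvalues of H: -12, -7.
Both eigenvalues < 0, so H is negative definite -> x* is a strict local max.

max


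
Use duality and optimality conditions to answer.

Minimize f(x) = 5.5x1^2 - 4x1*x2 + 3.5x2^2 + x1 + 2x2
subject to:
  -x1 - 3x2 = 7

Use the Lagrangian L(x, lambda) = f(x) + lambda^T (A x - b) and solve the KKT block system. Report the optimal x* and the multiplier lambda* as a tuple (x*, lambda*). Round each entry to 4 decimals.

Form the Lagrangian:
  L(x, lambda) = (1/2) x^T Q x + c^T x + lambda^T (A x - b)
Stationarity (grad_x L = 0): Q x + c + A^T lambda = 0.
Primal feasibility: A x = b.

This gives the KKT block system:
  [ Q   A^T ] [ x     ]   [-c ]
  [ A    0  ] [ lambda ] = [ b ]

Solving the linear system:
  x*      = (-1.0462, -1.9846)
  lambda* = (-2.5692)
  f(x*)   = 6.4846

x* = (-1.0462, -1.9846), lambda* = (-2.5692)


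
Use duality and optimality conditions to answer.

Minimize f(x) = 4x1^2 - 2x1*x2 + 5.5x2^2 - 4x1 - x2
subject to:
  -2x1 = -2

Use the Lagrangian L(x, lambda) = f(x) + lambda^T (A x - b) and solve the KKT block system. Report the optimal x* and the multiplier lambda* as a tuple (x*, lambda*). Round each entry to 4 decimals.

Form the Lagrangian:
  L(x, lambda) = (1/2) x^T Q x + c^T x + lambda^T (A x - b)
Stationarity (grad_x L = 0): Q x + c + A^T lambda = 0.
Primal feasibility: A x = b.

This gives the KKT block system:
  [ Q   A^T ] [ x     ]   [-c ]
  [ A    0  ] [ lambda ] = [ b ]

Solving the linear system:
  x*      = (1, 0.2727)
  lambda* = (1.7273)
  f(x*)   = -0.4091

x* = (1, 0.2727), lambda* = (1.7273)


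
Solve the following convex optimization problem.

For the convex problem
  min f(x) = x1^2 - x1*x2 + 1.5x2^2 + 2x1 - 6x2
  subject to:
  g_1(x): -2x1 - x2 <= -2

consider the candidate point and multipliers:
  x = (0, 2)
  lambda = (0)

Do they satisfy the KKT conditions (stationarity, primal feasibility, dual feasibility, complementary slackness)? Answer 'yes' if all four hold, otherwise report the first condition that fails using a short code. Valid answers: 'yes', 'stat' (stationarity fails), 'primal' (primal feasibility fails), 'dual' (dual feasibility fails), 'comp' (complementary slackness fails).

Gradient of f: grad f(x) = Q x + c = (0, 0)
Constraint values g_i(x) = a_i^T x - b_i:
  g_1((0, 2)) = 0
Stationarity residual: grad f(x) + sum_i lambda_i a_i = (0, 0)
  -> stationarity OK
Primal feasibility (all g_i <= 0): OK
Dual feasibility (all lambda_i >= 0): OK
Complementary slackness (lambda_i * g_i(x) = 0 for all i): OK

Verdict: yes, KKT holds.

yes


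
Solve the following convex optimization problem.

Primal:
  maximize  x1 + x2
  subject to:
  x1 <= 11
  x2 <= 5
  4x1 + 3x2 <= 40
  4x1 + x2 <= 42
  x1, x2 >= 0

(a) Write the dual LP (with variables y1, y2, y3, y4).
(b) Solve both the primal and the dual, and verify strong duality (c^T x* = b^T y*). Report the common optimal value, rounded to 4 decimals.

The standard primal-dual pair for 'max c^T x s.t. A x <= b, x >= 0' is:
  Dual:  min b^T y  s.t.  A^T y >= c,  y >= 0.

So the dual LP is:
  minimize  11y1 + 5y2 + 40y3 + 42y4
  subject to:
    y1 + 4y3 + 4y4 >= 1
    y2 + 3y3 + y4 >= 1
    y1, y2, y3, y4 >= 0

Solving the primal: x* = (6.25, 5).
  primal value c^T x* = 11.25.
Solving the dual: y* = (0, 0.25, 0.25, 0).
  dual value b^T y* = 11.25.
Strong duality: c^T x* = b^T y*. Confirmed.

11.25


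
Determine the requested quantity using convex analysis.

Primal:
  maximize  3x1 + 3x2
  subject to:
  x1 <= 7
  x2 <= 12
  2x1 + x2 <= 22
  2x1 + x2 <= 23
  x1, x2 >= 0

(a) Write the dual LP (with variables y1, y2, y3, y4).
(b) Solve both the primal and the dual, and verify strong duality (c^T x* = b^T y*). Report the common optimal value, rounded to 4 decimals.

The standard primal-dual pair for 'max c^T x s.t. A x <= b, x >= 0' is:
  Dual:  min b^T y  s.t.  A^T y >= c,  y >= 0.

So the dual LP is:
  minimize  7y1 + 12y2 + 22y3 + 23y4
  subject to:
    y1 + 2y3 + 2y4 >= 3
    y2 + y3 + y4 >= 3
    y1, y2, y3, y4 >= 0

Solving the primal: x* = (5, 12).
  primal value c^T x* = 51.
Solving the dual: y* = (0, 1.5, 1.5, 0).
  dual value b^T y* = 51.
Strong duality: c^T x* = b^T y*. Confirmed.

51


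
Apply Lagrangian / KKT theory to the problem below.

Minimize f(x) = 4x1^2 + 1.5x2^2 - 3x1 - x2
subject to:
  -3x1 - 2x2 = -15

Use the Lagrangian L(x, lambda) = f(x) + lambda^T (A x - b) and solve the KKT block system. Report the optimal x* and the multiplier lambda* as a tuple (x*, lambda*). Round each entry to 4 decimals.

Form the Lagrangian:
  L(x, lambda) = (1/2) x^T Q x + c^T x + lambda^T (A x - b)
Stationarity (grad_x L = 0): Q x + c + A^T lambda = 0.
Primal feasibility: A x = b.

This gives the KKT block system:
  [ Q   A^T ] [ x     ]   [-c ]
  [ A    0  ] [ lambda ] = [ b ]

Solving the linear system:
  x*      = (2.3898, 3.9153)
  lambda* = (5.3729)
  f(x*)   = 34.7542

x* = (2.3898, 3.9153), lambda* = (5.3729)


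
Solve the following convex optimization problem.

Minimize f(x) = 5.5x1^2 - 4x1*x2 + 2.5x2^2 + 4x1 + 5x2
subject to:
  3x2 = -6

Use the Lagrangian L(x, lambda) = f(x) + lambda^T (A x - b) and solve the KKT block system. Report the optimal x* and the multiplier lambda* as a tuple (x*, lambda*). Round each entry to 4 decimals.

Form the Lagrangian:
  L(x, lambda) = (1/2) x^T Q x + c^T x + lambda^T (A x - b)
Stationarity (grad_x L = 0): Q x + c + A^T lambda = 0.
Primal feasibility: A x = b.

This gives the KKT block system:
  [ Q   A^T ] [ x     ]   [-c ]
  [ A    0  ] [ lambda ] = [ b ]

Solving the linear system:
  x*      = (-1.0909, -2)
  lambda* = (0.2121)
  f(x*)   = -6.5455

x* = (-1.0909, -2), lambda* = (0.2121)


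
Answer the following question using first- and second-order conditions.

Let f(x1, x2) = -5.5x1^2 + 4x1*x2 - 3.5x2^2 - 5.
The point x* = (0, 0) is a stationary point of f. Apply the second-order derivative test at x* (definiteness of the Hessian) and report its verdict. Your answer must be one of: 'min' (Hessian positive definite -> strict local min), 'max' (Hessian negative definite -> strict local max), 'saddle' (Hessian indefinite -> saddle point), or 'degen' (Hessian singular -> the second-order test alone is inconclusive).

Compute the Hessian H = grad^2 f:
  H = [[-11, 4], [4, -7]]
Verify stationarity: grad f(x*) = H x* + g = (0, 0).
Eigenvalues of H: -13.4721, -4.5279.
Both eigenvalues < 0, so H is negative definite -> x* is a strict local max.

max


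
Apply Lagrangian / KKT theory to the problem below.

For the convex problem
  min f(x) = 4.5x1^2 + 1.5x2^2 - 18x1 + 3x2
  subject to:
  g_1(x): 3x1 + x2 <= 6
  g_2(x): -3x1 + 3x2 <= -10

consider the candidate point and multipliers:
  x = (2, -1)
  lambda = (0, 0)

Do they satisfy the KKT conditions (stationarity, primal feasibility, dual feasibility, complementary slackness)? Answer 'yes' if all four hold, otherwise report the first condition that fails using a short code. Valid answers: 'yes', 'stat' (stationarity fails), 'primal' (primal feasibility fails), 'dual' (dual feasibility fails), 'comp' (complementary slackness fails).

Gradient of f: grad f(x) = Q x + c = (0, 0)
Constraint values g_i(x) = a_i^T x - b_i:
  g_1((2, -1)) = -1
  g_2((2, -1)) = 1
Stationarity residual: grad f(x) + sum_i lambda_i a_i = (0, 0)
  -> stationarity OK
Primal feasibility (all g_i <= 0): FAILS
Dual feasibility (all lambda_i >= 0): OK
Complementary slackness (lambda_i * g_i(x) = 0 for all i): OK

Verdict: the first failing condition is primal_feasibility -> primal.

primal


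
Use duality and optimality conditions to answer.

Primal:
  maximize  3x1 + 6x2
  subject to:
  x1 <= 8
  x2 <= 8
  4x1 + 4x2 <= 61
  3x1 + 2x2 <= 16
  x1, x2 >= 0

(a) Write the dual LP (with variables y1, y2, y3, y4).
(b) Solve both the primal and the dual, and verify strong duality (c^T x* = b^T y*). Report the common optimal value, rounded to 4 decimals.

The standard primal-dual pair for 'max c^T x s.t. A x <= b, x >= 0' is:
  Dual:  min b^T y  s.t.  A^T y >= c,  y >= 0.

So the dual LP is:
  minimize  8y1 + 8y2 + 61y3 + 16y4
  subject to:
    y1 + 4y3 + 3y4 >= 3
    y2 + 4y3 + 2y4 >= 6
    y1, y2, y3, y4 >= 0

Solving the primal: x* = (0, 8).
  primal value c^T x* = 48.
Solving the dual: y* = (0, 4, 0, 1).
  dual value b^T y* = 48.
Strong duality: c^T x* = b^T y*. Confirmed.

48


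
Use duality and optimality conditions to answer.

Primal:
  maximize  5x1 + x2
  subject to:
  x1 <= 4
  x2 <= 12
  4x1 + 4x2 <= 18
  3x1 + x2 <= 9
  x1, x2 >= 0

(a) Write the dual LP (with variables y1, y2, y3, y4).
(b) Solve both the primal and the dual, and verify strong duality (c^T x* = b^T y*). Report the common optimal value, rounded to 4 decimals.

The standard primal-dual pair for 'max c^T x s.t. A x <= b, x >= 0' is:
  Dual:  min b^T y  s.t.  A^T y >= c,  y >= 0.

So the dual LP is:
  minimize  4y1 + 12y2 + 18y3 + 9y4
  subject to:
    y1 + 4y3 + 3y4 >= 5
    y2 + 4y3 + y4 >= 1
    y1, y2, y3, y4 >= 0

Solving the primal: x* = (3, 0).
  primal value c^T x* = 15.
Solving the dual: y* = (0, 0, 0, 1.6667).
  dual value b^T y* = 15.
Strong duality: c^T x* = b^T y*. Confirmed.

15


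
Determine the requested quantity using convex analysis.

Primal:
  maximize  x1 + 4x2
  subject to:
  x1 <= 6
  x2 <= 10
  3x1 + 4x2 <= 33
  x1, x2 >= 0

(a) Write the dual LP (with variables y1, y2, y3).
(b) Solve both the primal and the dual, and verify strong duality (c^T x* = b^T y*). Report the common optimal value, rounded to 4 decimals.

The standard primal-dual pair for 'max c^T x s.t. A x <= b, x >= 0' is:
  Dual:  min b^T y  s.t.  A^T y >= c,  y >= 0.

So the dual LP is:
  minimize  6y1 + 10y2 + 33y3
  subject to:
    y1 + 3y3 >= 1
    y2 + 4y3 >= 4
    y1, y2, y3 >= 0

Solving the primal: x* = (0, 8.25).
  primal value c^T x* = 33.
Solving the dual: y* = (0, 0, 1).
  dual value b^T y* = 33.
Strong duality: c^T x* = b^T y*. Confirmed.

33


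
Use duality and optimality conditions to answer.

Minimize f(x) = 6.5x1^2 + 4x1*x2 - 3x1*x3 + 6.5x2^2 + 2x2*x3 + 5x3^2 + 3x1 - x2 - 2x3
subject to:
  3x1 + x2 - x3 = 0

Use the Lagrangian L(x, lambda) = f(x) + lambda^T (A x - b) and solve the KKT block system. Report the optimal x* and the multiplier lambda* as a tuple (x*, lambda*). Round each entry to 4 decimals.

Form the Lagrangian:
  L(x, lambda) = (1/2) x^T Q x + c^T x + lambda^T (A x - b)
Stationarity (grad_x L = 0): Q x + c + A^T lambda = 0.
Primal feasibility: A x = b.

This gives the KKT block system:
  [ Q   A^T ] [ x     ]   [-c ]
  [ A    0  ] [ lambda ] = [ b ]

Solving the linear system:
  x*      = (-0.0324, 0.1555, 0.0583)
  lambda* = (-1.0086)
  f(x*)   = -0.1847

x* = (-0.0324, 0.1555, 0.0583), lambda* = (-1.0086)


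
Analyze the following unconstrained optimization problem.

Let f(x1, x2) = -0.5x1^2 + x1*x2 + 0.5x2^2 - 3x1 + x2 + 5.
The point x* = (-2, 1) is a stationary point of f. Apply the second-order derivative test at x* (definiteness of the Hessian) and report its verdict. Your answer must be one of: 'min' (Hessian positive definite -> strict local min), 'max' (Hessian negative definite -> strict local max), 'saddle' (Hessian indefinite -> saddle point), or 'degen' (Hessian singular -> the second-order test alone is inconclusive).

Compute the Hessian H = grad^2 f:
  H = [[-1, 1], [1, 1]]
Verify stationarity: grad f(x*) = H x* + g = (0, 0).
Eigenvalues of H: -1.4142, 1.4142.
Eigenvalues have mixed signs, so H is indefinite -> x* is a saddle point.

saddle


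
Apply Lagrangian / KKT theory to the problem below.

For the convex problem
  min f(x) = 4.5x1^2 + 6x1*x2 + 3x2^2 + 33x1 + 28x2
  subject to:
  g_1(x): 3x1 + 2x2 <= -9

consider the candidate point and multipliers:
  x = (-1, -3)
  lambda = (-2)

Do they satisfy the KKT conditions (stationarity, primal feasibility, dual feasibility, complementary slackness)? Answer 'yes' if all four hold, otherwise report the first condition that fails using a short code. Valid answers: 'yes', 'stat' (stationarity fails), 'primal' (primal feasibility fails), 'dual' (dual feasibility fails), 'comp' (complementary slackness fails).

Gradient of f: grad f(x) = Q x + c = (6, 4)
Constraint values g_i(x) = a_i^T x - b_i:
  g_1((-1, -3)) = 0
Stationarity residual: grad f(x) + sum_i lambda_i a_i = (0, 0)
  -> stationarity OK
Primal feasibility (all g_i <= 0): OK
Dual feasibility (all lambda_i >= 0): FAILS
Complementary slackness (lambda_i * g_i(x) = 0 for all i): OK

Verdict: the first failing condition is dual_feasibility -> dual.

dual


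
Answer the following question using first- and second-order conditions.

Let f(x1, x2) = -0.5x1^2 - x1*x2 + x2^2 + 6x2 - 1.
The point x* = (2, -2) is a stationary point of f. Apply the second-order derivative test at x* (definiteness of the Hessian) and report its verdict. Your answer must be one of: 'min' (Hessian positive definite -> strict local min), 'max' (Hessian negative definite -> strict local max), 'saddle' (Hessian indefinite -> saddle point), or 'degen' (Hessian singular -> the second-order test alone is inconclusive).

Compute the Hessian H = grad^2 f:
  H = [[-1, -1], [-1, 2]]
Verify stationarity: grad f(x*) = H x* + g = (0, 0).
Eigenvalues of H: -1.3028, 2.3028.
Eigenvalues have mixed signs, so H is indefinite -> x* is a saddle point.

saddle


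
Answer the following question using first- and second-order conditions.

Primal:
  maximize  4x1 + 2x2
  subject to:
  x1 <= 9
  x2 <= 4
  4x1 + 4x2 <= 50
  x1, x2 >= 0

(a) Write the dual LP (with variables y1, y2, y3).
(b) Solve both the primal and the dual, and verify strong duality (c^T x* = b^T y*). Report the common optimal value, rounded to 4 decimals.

The standard primal-dual pair for 'max c^T x s.t. A x <= b, x >= 0' is:
  Dual:  min b^T y  s.t.  A^T y >= c,  y >= 0.

So the dual LP is:
  minimize  9y1 + 4y2 + 50y3
  subject to:
    y1 + 4y3 >= 4
    y2 + 4y3 >= 2
    y1, y2, y3 >= 0

Solving the primal: x* = (9, 3.5).
  primal value c^T x* = 43.
Solving the dual: y* = (2, 0, 0.5).
  dual value b^T y* = 43.
Strong duality: c^T x* = b^T y*. Confirmed.

43


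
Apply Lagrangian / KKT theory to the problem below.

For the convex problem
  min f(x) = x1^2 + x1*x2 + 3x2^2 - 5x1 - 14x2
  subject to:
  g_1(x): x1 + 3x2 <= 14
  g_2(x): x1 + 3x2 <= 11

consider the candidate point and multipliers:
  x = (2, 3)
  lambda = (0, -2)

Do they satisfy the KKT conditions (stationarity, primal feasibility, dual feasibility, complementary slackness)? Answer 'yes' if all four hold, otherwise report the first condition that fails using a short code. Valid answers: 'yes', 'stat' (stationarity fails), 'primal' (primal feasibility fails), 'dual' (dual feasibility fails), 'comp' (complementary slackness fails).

Gradient of f: grad f(x) = Q x + c = (2, 6)
Constraint values g_i(x) = a_i^T x - b_i:
  g_1((2, 3)) = -3
  g_2((2, 3)) = 0
Stationarity residual: grad f(x) + sum_i lambda_i a_i = (0, 0)
  -> stationarity OK
Primal feasibility (all g_i <= 0): OK
Dual feasibility (all lambda_i >= 0): FAILS
Complementary slackness (lambda_i * g_i(x) = 0 for all i): OK

Verdict: the first failing condition is dual_feasibility -> dual.

dual


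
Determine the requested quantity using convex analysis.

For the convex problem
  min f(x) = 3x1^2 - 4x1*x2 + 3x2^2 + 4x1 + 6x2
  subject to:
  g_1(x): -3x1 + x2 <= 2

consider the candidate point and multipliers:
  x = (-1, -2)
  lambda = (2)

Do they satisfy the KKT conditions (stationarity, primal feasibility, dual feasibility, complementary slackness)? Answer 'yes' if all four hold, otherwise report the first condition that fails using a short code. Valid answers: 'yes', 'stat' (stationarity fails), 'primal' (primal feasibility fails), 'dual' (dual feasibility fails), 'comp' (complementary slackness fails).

Gradient of f: grad f(x) = Q x + c = (6, -2)
Constraint values g_i(x) = a_i^T x - b_i:
  g_1((-1, -2)) = -1
Stationarity residual: grad f(x) + sum_i lambda_i a_i = (0, 0)
  -> stationarity OK
Primal feasibility (all g_i <= 0): OK
Dual feasibility (all lambda_i >= 0): OK
Complementary slackness (lambda_i * g_i(x) = 0 for all i): FAILS

Verdict: the first failing condition is complementary_slackness -> comp.

comp


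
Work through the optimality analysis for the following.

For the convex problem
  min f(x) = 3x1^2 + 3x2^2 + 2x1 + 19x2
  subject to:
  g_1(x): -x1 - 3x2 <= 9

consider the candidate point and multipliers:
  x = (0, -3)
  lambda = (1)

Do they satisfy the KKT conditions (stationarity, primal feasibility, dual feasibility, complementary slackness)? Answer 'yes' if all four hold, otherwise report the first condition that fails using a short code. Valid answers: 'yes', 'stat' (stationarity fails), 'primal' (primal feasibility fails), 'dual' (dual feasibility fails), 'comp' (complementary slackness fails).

Gradient of f: grad f(x) = Q x + c = (2, 1)
Constraint values g_i(x) = a_i^T x - b_i:
  g_1((0, -3)) = 0
Stationarity residual: grad f(x) + sum_i lambda_i a_i = (1, -2)
  -> stationarity FAILS
Primal feasibility (all g_i <= 0): OK
Dual feasibility (all lambda_i >= 0): OK
Complementary slackness (lambda_i * g_i(x) = 0 for all i): OK

Verdict: the first failing condition is stationarity -> stat.

stat


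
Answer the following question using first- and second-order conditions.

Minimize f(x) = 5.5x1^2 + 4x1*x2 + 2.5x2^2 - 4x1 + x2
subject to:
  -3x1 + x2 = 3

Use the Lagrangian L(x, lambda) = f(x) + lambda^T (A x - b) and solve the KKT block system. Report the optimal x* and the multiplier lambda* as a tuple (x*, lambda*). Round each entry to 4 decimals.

Form the Lagrangian:
  L(x, lambda) = (1/2) x^T Q x + c^T x + lambda^T (A x - b)
Stationarity (grad_x L = 0): Q x + c + A^T lambda = 0.
Primal feasibility: A x = b.

This gives the KKT block system:
  [ Q   A^T ] [ x     ]   [-c ]
  [ A    0  ] [ lambda ] = [ b ]

Solving the linear system:
  x*      = (-0.7, 0.9)
  lambda* = (-2.7)
  f(x*)   = 5.9

x* = (-0.7, 0.9), lambda* = (-2.7)


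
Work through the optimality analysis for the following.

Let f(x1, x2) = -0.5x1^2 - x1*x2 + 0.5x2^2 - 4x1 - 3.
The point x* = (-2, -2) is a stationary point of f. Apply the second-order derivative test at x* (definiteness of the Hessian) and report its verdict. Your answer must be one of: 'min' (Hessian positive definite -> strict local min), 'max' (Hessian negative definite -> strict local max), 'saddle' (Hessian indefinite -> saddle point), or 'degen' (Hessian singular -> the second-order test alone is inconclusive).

Compute the Hessian H = grad^2 f:
  H = [[-1, -1], [-1, 1]]
Verify stationarity: grad f(x*) = H x* + g = (0, 0).
Eigenvalues of H: -1.4142, 1.4142.
Eigenvalues have mixed signs, so H is indefinite -> x* is a saddle point.

saddle


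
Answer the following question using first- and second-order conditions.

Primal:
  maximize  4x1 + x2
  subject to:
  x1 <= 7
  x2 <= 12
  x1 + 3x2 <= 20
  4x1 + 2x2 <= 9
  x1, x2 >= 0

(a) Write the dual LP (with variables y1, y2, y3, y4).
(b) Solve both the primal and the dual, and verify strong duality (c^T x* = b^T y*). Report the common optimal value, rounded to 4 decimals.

The standard primal-dual pair for 'max c^T x s.t. A x <= b, x >= 0' is:
  Dual:  min b^T y  s.t.  A^T y >= c,  y >= 0.

So the dual LP is:
  minimize  7y1 + 12y2 + 20y3 + 9y4
  subject to:
    y1 + y3 + 4y4 >= 4
    y2 + 3y3 + 2y4 >= 1
    y1, y2, y3, y4 >= 0

Solving the primal: x* = (2.25, 0).
  primal value c^T x* = 9.
Solving the dual: y* = (0, 0, 0, 1).
  dual value b^T y* = 9.
Strong duality: c^T x* = b^T y*. Confirmed.

9


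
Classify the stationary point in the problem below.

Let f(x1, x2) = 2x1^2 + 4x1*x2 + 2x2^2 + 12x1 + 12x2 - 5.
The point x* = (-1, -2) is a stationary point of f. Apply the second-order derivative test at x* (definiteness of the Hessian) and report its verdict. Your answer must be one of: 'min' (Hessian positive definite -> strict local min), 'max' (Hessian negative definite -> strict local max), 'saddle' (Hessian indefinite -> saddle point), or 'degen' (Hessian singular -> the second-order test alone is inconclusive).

Compute the Hessian H = grad^2 f:
  H = [[4, 4], [4, 4]]
Verify stationarity: grad f(x*) = H x* + g = (0, 0).
Eigenvalues of H: 0, 8.
H has a zero eigenvalue (singular; positive semidefinite but not definite), so H is neither positive definite, negative definite, nor indefinite. The second-order test alone is inconclusive -> degen.
(Indeed, f is constant along the null direction of H through x*, so x* is not a strict local extremum.)

degen


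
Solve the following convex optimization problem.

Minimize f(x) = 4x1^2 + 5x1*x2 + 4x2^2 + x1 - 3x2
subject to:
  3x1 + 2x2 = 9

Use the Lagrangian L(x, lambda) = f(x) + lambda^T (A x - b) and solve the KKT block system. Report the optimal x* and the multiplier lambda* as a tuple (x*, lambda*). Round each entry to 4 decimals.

Form the Lagrangian:
  L(x, lambda) = (1/2) x^T Q x + c^T x + lambda^T (A x - b)
Stationarity (grad_x L = 0): Q x + c + A^T lambda = 0.
Primal feasibility: A x = b.

This gives the KKT block system:
  [ Q   A^T ] [ x     ]   [-c ]
  [ A    0  ] [ lambda ] = [ b ]

Solving the linear system:
  x*      = (2.3636, 0.9545)
  lambda* = (-8.2273)
  f(x*)   = 36.7727

x* = (2.3636, 0.9545), lambda* = (-8.2273)


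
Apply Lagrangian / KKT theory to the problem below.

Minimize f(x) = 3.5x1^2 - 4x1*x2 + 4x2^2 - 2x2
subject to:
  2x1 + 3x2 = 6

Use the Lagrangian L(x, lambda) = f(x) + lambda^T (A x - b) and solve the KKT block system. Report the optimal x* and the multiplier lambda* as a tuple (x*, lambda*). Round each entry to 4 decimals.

Form the Lagrangian:
  L(x, lambda) = (1/2) x^T Q x + c^T x + lambda^T (A x - b)
Stationarity (grad_x L = 0): Q x + c + A^T lambda = 0.
Primal feasibility: A x = b.

This gives the KKT block system:
  [ Q   A^T ] [ x     ]   [-c ]
  [ A    0  ] [ lambda ] = [ b ]

Solving the linear system:
  x*      = (1.0909, 1.2727)
  lambda* = (-1.2727)
  f(x*)   = 2.5455

x* = (1.0909, 1.2727), lambda* = (-1.2727)


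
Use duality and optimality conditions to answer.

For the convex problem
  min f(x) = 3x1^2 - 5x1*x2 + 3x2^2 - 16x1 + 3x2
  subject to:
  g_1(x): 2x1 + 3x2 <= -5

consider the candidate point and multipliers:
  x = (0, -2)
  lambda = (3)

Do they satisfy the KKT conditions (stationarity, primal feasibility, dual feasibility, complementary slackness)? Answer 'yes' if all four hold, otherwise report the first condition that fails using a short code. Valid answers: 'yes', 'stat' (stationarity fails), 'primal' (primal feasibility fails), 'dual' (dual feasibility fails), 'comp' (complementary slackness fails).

Gradient of f: grad f(x) = Q x + c = (-6, -9)
Constraint values g_i(x) = a_i^T x - b_i:
  g_1((0, -2)) = -1
Stationarity residual: grad f(x) + sum_i lambda_i a_i = (0, 0)
  -> stationarity OK
Primal feasibility (all g_i <= 0): OK
Dual feasibility (all lambda_i >= 0): OK
Complementary slackness (lambda_i * g_i(x) = 0 for all i): FAILS

Verdict: the first failing condition is complementary_slackness -> comp.

comp


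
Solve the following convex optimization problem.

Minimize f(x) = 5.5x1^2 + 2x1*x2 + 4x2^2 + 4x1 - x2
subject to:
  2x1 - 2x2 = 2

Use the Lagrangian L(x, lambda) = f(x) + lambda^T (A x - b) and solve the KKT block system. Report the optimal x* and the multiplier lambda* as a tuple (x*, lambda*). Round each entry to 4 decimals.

Form the Lagrangian:
  L(x, lambda) = (1/2) x^T Q x + c^T x + lambda^T (A x - b)
Stationarity (grad_x L = 0): Q x + c + A^T lambda = 0.
Primal feasibility: A x = b.

This gives the KKT block system:
  [ Q   A^T ] [ x     ]   [-c ]
  [ A    0  ] [ lambda ] = [ b ]

Solving the linear system:
  x*      = (0.3043, -0.6957)
  lambda* = (-2.9783)
  f(x*)   = 3.9348

x* = (0.3043, -0.6957), lambda* = (-2.9783)


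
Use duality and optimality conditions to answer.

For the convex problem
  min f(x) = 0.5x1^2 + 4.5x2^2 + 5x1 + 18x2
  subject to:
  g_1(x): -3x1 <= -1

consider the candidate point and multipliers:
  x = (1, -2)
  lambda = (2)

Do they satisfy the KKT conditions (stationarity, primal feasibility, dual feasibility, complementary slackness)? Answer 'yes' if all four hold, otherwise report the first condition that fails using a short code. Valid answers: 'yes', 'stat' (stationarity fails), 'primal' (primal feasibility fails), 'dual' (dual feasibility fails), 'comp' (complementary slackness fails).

Gradient of f: grad f(x) = Q x + c = (6, 0)
Constraint values g_i(x) = a_i^T x - b_i:
  g_1((1, -2)) = -2
Stationarity residual: grad f(x) + sum_i lambda_i a_i = (0, 0)
  -> stationarity OK
Primal feasibility (all g_i <= 0): OK
Dual feasibility (all lambda_i >= 0): OK
Complementary slackness (lambda_i * g_i(x) = 0 for all i): FAILS

Verdict: the first failing condition is complementary_slackness -> comp.

comp


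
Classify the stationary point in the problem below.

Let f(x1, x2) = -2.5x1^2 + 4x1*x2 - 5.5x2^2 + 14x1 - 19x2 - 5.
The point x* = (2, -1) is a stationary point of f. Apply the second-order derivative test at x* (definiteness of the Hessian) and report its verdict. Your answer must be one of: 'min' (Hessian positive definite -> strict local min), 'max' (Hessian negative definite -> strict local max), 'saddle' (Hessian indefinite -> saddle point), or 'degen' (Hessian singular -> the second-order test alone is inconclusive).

Compute the Hessian H = grad^2 f:
  H = [[-5, 4], [4, -11]]
Verify stationarity: grad f(x*) = H x* + g = (0, 0).
Eigenvalues of H: -13, -3.
Both eigenvalues < 0, so H is negative definite -> x* is a strict local max.

max


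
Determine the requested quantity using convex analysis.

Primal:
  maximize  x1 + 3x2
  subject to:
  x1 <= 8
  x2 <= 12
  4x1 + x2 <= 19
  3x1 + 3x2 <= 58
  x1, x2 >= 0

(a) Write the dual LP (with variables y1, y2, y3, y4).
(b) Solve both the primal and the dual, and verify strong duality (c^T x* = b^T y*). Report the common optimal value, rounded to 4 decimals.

The standard primal-dual pair for 'max c^T x s.t. A x <= b, x >= 0' is:
  Dual:  min b^T y  s.t.  A^T y >= c,  y >= 0.

So the dual LP is:
  minimize  8y1 + 12y2 + 19y3 + 58y4
  subject to:
    y1 + 4y3 + 3y4 >= 1
    y2 + y3 + 3y4 >= 3
    y1, y2, y3, y4 >= 0

Solving the primal: x* = (1.75, 12).
  primal value c^T x* = 37.75.
Solving the dual: y* = (0, 2.75, 0.25, 0).
  dual value b^T y* = 37.75.
Strong duality: c^T x* = b^T y*. Confirmed.

37.75


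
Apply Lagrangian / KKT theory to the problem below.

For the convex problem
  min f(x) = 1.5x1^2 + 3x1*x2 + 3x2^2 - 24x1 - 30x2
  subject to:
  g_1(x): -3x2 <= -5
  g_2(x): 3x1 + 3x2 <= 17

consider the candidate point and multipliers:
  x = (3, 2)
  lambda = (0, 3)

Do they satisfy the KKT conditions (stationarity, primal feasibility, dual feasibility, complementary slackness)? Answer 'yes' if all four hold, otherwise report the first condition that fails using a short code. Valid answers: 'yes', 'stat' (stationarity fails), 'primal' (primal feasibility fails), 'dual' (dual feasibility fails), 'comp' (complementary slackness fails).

Gradient of f: grad f(x) = Q x + c = (-9, -9)
Constraint values g_i(x) = a_i^T x - b_i:
  g_1((3, 2)) = -1
  g_2((3, 2)) = -2
Stationarity residual: grad f(x) + sum_i lambda_i a_i = (0, 0)
  -> stationarity OK
Primal feasibility (all g_i <= 0): OK
Dual feasibility (all lambda_i >= 0): OK
Complementary slackness (lambda_i * g_i(x) = 0 for all i): FAILS

Verdict: the first failing condition is complementary_slackness -> comp.

comp


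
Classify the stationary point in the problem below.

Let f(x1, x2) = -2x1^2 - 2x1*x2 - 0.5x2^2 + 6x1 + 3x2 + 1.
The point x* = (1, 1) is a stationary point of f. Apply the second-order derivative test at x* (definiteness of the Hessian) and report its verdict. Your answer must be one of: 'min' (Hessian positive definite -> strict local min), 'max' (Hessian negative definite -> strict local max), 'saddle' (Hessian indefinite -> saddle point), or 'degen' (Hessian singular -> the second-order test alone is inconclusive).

Compute the Hessian H = grad^2 f:
  H = [[-4, -2], [-2, -1]]
Verify stationarity: grad f(x*) = H x* + g = (0, 0).
Eigenvalues of H: -5, 0.
H has a zero eigenvalue (singular; negative semidefinite but not definite), so H is neither positive definite, negative definite, nor indefinite. The second-order test alone is inconclusive -> degen.
(Indeed, f is constant along the null direction of H through x*, so x* is not a strict local extremum.)

degen


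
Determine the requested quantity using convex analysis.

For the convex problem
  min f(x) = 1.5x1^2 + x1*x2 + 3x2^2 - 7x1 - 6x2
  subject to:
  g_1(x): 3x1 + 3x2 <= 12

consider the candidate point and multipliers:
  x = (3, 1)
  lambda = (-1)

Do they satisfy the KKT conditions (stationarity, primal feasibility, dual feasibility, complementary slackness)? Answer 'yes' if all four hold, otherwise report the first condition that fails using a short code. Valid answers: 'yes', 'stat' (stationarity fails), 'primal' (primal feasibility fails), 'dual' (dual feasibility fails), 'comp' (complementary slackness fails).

Gradient of f: grad f(x) = Q x + c = (3, 3)
Constraint values g_i(x) = a_i^T x - b_i:
  g_1((3, 1)) = 0
Stationarity residual: grad f(x) + sum_i lambda_i a_i = (0, 0)
  -> stationarity OK
Primal feasibility (all g_i <= 0): OK
Dual feasibility (all lambda_i >= 0): FAILS
Complementary slackness (lambda_i * g_i(x) = 0 for all i): OK

Verdict: the first failing condition is dual_feasibility -> dual.

dual


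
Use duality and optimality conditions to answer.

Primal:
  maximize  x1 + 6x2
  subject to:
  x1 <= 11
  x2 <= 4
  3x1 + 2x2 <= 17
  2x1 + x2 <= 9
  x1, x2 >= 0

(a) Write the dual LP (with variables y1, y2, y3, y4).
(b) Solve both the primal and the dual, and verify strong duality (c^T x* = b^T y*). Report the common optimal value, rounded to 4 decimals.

The standard primal-dual pair for 'max c^T x s.t. A x <= b, x >= 0' is:
  Dual:  min b^T y  s.t.  A^T y >= c,  y >= 0.

So the dual LP is:
  minimize  11y1 + 4y2 + 17y3 + 9y4
  subject to:
    y1 + 3y3 + 2y4 >= 1
    y2 + 2y3 + y4 >= 6
    y1, y2, y3, y4 >= 0

Solving the primal: x* = (2.5, 4).
  primal value c^T x* = 26.5.
Solving the dual: y* = (0, 5.5, 0, 0.5).
  dual value b^T y* = 26.5.
Strong duality: c^T x* = b^T y*. Confirmed.

26.5


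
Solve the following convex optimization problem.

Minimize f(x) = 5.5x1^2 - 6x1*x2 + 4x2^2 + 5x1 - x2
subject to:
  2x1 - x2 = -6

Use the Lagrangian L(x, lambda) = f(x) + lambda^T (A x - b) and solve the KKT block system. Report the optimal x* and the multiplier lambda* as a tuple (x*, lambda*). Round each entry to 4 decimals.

Form the Lagrangian:
  L(x, lambda) = (1/2) x^T Q x + c^T x + lambda^T (A x - b)
Stationarity (grad_x L = 0): Q x + c + A^T lambda = 0.
Primal feasibility: A x = b.

This gives the KKT block system:
  [ Q   A^T ] [ x     ]   [-c ]
  [ A    0  ] [ lambda ] = [ b ]

Solving the linear system:
  x*      = (-3.3158, -0.6316)
  lambda* = (13.8421)
  f(x*)   = 33.5526

x* = (-3.3158, -0.6316), lambda* = (13.8421)


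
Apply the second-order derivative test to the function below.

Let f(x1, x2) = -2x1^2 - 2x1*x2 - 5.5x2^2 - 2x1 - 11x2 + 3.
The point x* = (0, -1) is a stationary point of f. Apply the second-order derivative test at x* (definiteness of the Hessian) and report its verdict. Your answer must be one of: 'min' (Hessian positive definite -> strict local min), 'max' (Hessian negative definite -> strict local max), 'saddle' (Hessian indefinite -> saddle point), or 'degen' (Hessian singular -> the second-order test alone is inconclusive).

Compute the Hessian H = grad^2 f:
  H = [[-4, -2], [-2, -11]]
Verify stationarity: grad f(x*) = H x* + g = (0, 0).
Eigenvalues of H: -11.5311, -3.4689.
Both eigenvalues < 0, so H is negative definite -> x* is a strict local max.

max


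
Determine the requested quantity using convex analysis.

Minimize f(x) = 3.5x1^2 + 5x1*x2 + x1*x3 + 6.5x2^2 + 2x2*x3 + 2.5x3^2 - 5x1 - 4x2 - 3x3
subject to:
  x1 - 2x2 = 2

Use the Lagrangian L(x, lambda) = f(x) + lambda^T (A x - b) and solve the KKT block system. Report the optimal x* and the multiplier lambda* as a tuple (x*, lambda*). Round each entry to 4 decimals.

Form the Lagrangian:
  L(x, lambda) = (1/2) x^T Q x + c^T x + lambda^T (A x - b)
Stationarity (grad_x L = 0): Q x + c + A^T lambda = 0.
Primal feasibility: A x = b.

This gives the KKT block system:
  [ Q   A^T ] [ x     ]   [-c ]
  [ A    0  ] [ lambda ] = [ b ]

Solving the linear system:
  x*      = (1.1419, -0.4291, 0.5433)
  lambda* = (-1.391)
  f(x*)   = -1.4204

x* = (1.1419, -0.4291, 0.5433), lambda* = (-1.391)
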